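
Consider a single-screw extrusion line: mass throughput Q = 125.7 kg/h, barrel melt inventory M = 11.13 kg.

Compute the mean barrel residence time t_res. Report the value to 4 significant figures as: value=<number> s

Throughput in SI: Q_s = 125.7 kg/h ÷ 3600 s/h = 0.0349167 kg/s
t_res = M / Q_s = 11.13 / 0.0349167 = 318.759 s

value=318.8 s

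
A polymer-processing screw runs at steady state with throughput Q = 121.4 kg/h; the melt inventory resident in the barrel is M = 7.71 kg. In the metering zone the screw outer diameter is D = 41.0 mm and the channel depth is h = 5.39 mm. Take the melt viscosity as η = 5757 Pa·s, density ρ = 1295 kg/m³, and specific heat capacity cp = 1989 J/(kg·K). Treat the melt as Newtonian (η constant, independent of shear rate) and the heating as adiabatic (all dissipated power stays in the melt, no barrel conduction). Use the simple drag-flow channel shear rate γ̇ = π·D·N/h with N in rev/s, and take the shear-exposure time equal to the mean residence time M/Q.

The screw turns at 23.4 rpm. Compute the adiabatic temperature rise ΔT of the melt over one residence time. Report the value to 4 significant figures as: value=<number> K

value=44.39 K

Convert throughput: Q = 121.4 kg/h = 121.4/3600 = 0.0337222 kg/s
Mean residence time: t_res = M/Q_s = 7.71 kg / 0.0337222 kg/s = 228.633 s
D = 41.0 mm = 0.041 m;  h = 5.39 mm = 0.00539 m;  N = 23.4 rpm / 60 = 0.39 rev/s
Shear rate: γ̇ = πDN/h = π·0.041·0.39/0.00539 = 9.31986 s⁻¹
ΔT = η·γ̇²·t_res/(ρ·cp) = [5757 × 9.31986² × 228.633] / [1295 × 1989] = 44.3863 K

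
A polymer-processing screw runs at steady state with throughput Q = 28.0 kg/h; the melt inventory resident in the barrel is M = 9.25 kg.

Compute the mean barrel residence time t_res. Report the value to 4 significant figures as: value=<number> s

value=1189. s

Q_s = Q / 3600 = 28.0 / 3600 = 0.00777778 kg/s
Mean residence time: t_res = M/Q_s = 9.25 kg / 0.00777778 kg/s = 1189.29 s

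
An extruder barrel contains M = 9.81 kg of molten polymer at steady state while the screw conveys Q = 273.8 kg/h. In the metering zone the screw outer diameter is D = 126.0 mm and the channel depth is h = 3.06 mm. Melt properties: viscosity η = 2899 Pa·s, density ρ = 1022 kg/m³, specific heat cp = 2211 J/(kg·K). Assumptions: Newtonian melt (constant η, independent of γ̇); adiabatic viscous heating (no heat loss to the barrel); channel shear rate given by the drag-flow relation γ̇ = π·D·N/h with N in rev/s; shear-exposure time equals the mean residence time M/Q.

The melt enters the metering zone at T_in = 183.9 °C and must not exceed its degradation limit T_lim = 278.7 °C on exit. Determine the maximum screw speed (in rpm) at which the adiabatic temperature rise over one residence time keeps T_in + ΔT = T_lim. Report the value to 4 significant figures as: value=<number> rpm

Convert throughput: Q = 273.8 kg/h = 273.8/3600 = 0.0760556 kg/s
t_res = M / Q_s = 9.81 / 0.0760556 = 128.985 s
Geometry in SI: D = 126.0 mm → 0.126 m, h = 3.06 mm → 0.00306 m
Allowable rise: ΔT_a = T_lim − T_in = 278.7 − 183.9 = 94.8 K
γ̇_max² = ΔT_a·ρ·cp / (η·t_res) = [94.8 × 1022 × 2211] / [2899 × 128.985] = 572.877 s⁻²
γ̇_max = sqrt(572.877) = 23.9349 s⁻¹
N_max = γ̇_max h / (πD) = 23.9349·0.00306/(π·0.126) = 0.185026 rev/s → ×60 = 11.1015 rpm

value=11.10 rpm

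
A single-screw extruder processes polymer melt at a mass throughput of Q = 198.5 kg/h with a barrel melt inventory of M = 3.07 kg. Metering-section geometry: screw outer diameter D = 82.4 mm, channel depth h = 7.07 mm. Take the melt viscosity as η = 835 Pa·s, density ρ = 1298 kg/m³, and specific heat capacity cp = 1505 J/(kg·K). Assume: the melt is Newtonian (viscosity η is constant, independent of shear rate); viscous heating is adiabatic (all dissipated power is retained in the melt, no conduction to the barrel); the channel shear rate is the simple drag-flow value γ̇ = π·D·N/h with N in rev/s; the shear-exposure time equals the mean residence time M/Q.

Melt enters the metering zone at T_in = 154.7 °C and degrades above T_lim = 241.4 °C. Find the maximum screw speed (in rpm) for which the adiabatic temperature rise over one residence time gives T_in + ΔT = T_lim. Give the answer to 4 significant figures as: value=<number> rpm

value=98.91 rpm

Q_s = Q / 3600 = 198.5 / 3600 = 0.0551389 kg/s
t_res = M / Q_s = 3.07 ÷ 0.0551389 = 55.6776 s
Convert to metres: D = 0.0824 m, h = 0.00707 m
Allowable rise: ΔT_a = T_lim − T_in = 241.4 − 154.7 = 86.7 K
γ̇_max² = ΔT_a·ρ·cp/(η·t_res) = 86.7·1298·1505/(835·55.6776) = 3643.04 s⁻²
Take the square root: γ̇_max = √(3643.04) = 60.3576 s⁻¹
N_max = γ̇_max h / (πD) = 60.3576·0.00707/(π·0.0824) = 1.64844 rev/s → ×60 = 98.9066 rpm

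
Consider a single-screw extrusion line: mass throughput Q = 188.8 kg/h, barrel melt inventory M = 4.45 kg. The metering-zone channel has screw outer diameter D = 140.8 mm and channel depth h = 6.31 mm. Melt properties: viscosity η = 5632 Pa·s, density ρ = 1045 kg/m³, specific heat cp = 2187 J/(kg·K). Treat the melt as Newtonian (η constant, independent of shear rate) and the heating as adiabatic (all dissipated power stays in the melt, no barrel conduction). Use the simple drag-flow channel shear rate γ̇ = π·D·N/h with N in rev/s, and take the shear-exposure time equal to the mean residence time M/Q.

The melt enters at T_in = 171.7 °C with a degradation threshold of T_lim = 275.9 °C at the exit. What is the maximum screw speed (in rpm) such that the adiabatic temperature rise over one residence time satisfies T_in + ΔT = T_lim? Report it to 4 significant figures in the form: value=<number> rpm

value=19.11 rpm

Throughput in SI: Q_s = 188.8 kg/h ÷ 3600 s/h = 0.0524444 kg/s
t_res = M / Q_s = 4.45 ÷ 0.0524444 = 84.8517 s
D = 140.8 mm = 0.1408 m;  h = 6.31 mm = 0.00631 m
ΔT_a = T_lim − T_in = 275.9 − 171.7 = 104.2 K
Invert ΔT = ηγ̇²t_res/(ρcp) for γ̇: γ̇_max² = ΔT_a ρ cp / (η t_res) = 104.2·1045·2187 / (5632·84.8517) = 498.321 s⁻²
γ̇_max = √498.321 = 22.3231 s⁻¹
Solve γ̇ = πDN/h for N: N_max = γ̇_max·h/(π·D) = 22.3231 × 0.00631 / (π × 0.1408) = 0.318443 rev/s = 19.1066 rpm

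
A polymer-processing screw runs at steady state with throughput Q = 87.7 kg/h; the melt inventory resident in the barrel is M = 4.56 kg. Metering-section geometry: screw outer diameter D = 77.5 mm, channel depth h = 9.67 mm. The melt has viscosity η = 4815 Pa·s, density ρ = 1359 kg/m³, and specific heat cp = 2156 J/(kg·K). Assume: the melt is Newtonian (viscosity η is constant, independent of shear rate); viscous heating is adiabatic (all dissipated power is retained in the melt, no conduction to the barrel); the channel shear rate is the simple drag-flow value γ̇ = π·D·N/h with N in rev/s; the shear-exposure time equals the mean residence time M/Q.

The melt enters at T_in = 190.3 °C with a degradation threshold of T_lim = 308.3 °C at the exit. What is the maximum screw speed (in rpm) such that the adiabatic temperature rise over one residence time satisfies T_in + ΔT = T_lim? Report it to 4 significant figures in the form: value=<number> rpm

value=46.67 rpm

Throughput in SI: Q_s = 87.7 kg/h ÷ 3600 s/h = 0.0243611 kg/s
t_res = M / Q_s = 4.56 ÷ 0.0243611 = 187.184 s
Geometry in SI: D = 77.5 mm → 0.0775 m, h = 9.67 mm → 0.00967 m
Allowable rise: ΔT_a = T_lim − T_in = 308.3 − 190.3 = 118 K
γ̇_max² = ΔT_a·ρ·cp/(η·t_res) = 118·1359·2156/(4815·187.184) = 383.607 s⁻²
Take the square root: γ̇_max = √(383.607) = 19.5859 s⁻¹
N_max = γ̇_max h / (πD) = 19.5859·0.00967/(π·0.0775) = 0.77789 rev/s → ×60 = 46.6734 rpm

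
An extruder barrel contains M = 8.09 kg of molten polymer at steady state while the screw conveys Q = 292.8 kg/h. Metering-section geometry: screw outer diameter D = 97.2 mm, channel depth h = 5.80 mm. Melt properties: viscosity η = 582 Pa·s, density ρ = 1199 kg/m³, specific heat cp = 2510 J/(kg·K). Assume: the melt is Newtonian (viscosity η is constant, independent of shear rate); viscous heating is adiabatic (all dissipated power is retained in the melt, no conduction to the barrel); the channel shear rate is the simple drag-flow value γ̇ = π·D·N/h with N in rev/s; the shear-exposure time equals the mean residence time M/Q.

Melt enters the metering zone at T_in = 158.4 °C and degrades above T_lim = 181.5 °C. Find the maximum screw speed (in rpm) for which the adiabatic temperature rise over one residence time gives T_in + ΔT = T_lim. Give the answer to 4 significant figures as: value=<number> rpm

Q_s = Q / 3600 = 292.8 / 3600 = 0.0813333 kg/s
Mean residence time: t_res = M/Q_s = 8.09 kg / 0.0813333 kg/s = 99.4672 s
Convert to metres: D = 0.0972 m, h = 0.0058 m
ΔT_a = T_lim − T_in = 181.5 °C − 158.4 °C = 23.1 K
Invert ΔT = ηγ̇²t_res/(ρcp) for γ̇: γ̇_max² = ΔT_a ρ cp / (η t_res) = 23.1·1199·2510 / (582·99.4672) = 1200.89 s⁻²
Take the square root: γ̇_max = √(1200.89) = 34.6538 s⁻¹
N_max = γ̇_max·h / (π·D) = 34.6538 · 0.0058 / (π · 0.0972) = 0.658208 rev/s = 39.4925 rpm

value=39.49 rpm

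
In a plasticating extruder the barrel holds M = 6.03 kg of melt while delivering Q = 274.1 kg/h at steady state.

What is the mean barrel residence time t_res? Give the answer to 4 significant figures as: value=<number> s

value=79.20 s

Q_s = Q / 3600 = 274.1 / 3600 = 0.0761389 kg/s
Mean residence time: t_res = M/Q_s = 6.03 kg / 0.0761389 kg/s = 79.1974 s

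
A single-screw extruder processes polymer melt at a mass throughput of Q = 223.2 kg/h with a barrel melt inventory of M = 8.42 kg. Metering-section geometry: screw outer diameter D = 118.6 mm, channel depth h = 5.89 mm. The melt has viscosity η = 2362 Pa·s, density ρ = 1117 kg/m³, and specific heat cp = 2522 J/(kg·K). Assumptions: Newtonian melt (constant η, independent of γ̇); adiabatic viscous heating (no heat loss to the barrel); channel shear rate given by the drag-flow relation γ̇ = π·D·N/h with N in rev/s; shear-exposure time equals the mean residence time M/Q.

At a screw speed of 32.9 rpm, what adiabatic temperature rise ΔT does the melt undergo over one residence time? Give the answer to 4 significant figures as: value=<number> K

Convert throughput: Q = 223.2 kg/h = 223.2/3600 = 0.062 kg/s
Mean residence time: t_res = M/Q_s = 8.42 kg / 0.062 kg/s = 135.806 s
Geometry in metres: D = 118.6 mm → 0.1186 m, h = 5.89 mm → 0.00589 m; screw speed N = 32.9 rpm = 0.548333 rev/s
γ̇ = π D N / h = (π)(0.1186)(0.548333) / 0.00589 = 34.6868 s⁻¹
Adiabatic rise: ΔT = η γ̇² t_res / (ρ cp) = 2362·(34.6868)²·135.806 / (1117·2522) = 137.003 K

value=137.0 K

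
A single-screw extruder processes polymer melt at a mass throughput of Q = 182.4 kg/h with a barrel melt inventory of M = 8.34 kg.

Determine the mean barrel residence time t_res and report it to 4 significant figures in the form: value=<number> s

Convert throughput: Q = 182.4 kg/h = 182.4/3600 = 0.0506667 kg/s
t_res = M / Q_s = 8.34 / 0.0506667 = 164.605 s

value=164.6 s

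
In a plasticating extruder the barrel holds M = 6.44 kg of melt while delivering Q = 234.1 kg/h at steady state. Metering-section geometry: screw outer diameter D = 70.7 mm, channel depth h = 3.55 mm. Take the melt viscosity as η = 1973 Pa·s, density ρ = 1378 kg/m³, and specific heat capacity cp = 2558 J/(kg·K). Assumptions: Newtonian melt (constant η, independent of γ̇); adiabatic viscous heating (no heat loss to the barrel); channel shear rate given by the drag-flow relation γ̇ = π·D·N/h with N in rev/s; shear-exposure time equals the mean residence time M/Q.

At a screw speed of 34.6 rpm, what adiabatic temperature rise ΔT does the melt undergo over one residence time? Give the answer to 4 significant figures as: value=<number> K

Q_s = Q / 3600 = 234.1 / 3600 = 0.0650278 kg/s
Mean residence time: t_res = M/Q_s = 6.44 kg / 0.0650278 kg/s = 99.0346 s
D = 70.7 mm = 0.0707 m;  h = 3.55 mm = 0.00355 m;  N = 34.6 rpm / 60 = 0.576667 rev/s
Shear rate: γ̇ = πDN/h = π·0.0707·0.576667/0.00355 = 36.0799 s⁻¹
ΔT = η·γ̇²·t_res / (ρ·cp) = 1973 · (36.0799)² · 99.0346 / (1378 · 2558) = 72.1599 K

value=72.16 K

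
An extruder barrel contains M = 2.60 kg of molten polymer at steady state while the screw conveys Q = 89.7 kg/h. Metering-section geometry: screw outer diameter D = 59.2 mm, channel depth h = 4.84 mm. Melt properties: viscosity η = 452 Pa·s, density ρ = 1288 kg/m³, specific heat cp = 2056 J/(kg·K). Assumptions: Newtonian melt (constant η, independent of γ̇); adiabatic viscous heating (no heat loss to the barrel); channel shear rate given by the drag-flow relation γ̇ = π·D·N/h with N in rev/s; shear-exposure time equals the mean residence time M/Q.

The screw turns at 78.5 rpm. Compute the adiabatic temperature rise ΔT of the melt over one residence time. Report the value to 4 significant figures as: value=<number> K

value=45.02 K

Throughput in SI: Q_s = 89.7 kg/h ÷ 3600 s/h = 0.0249167 kg/s
t_res = M / Q_s = 2.60 / 0.0249167 = 104.348 s
Convert to SI: D = 0.0592 m, h = 0.00484 m, N = 78.5/60 = 1.30833 rev/s
γ̇ = π D N / h = (π)(0.0592)(1.30833) / 0.00484 = 50.2741 s⁻¹
ΔT = η·γ̇²·t_res / (ρ·cp) = 452 · (50.2741)² · 104.348 / (1288 · 2056) = 45.0165 K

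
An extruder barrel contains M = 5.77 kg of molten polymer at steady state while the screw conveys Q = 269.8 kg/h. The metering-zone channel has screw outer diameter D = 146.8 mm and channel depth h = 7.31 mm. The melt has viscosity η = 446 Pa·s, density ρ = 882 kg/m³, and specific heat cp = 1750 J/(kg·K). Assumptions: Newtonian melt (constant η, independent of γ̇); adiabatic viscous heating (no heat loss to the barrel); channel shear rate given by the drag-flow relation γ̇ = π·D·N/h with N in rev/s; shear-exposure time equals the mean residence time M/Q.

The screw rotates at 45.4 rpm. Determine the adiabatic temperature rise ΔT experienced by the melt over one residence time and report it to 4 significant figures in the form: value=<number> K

value=50.70 K

Q_s = Q / 3600 = 269.8 / 3600 = 0.0749444 kg/s
t_res = M / Q_s = 5.77 / 0.0749444 = 76.9904 s
Convert to SI: D = 0.1468 m, h = 0.00731 m, N = 45.4/60 = 0.756667 rev/s
γ̇ = π·D·N / h = π · 0.1468 · 0.756667 / 0.00731 = 47.7379 s⁻¹
Adiabatic rise: ΔT = η γ̇² t_res / (ρ cp) = 446·(47.7379)²·76.9904 / (882·1750) = 50.698 K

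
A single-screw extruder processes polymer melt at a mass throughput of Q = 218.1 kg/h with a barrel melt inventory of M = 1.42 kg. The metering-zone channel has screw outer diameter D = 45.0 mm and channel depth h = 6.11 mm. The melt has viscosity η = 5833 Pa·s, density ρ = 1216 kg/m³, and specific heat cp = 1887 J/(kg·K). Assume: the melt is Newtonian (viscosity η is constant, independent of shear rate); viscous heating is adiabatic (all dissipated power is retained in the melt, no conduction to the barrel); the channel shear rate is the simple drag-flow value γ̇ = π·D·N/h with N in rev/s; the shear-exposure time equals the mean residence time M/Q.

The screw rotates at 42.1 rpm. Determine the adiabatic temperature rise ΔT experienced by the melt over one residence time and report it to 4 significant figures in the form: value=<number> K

value=15.70 K

Q_s = Q / 3600 = 218.1 / 3600 = 0.0605833 kg/s
t_res = M / Q_s = 1.42 ÷ 0.0605833 = 23.4388 s
Convert to SI: D = 0.045 m, h = 0.00611 m, N = 42.1/60 = 0.701667 rev/s
Shear rate: γ̇ = πDN/h = π·0.045·0.701667/0.00611 = 16.235 s⁻¹
Adiabatic rise: ΔT = η γ̇² t_res / (ρ cp) = 5833·(16.235)²·23.4388 / (1216·1887) = 15.7046 K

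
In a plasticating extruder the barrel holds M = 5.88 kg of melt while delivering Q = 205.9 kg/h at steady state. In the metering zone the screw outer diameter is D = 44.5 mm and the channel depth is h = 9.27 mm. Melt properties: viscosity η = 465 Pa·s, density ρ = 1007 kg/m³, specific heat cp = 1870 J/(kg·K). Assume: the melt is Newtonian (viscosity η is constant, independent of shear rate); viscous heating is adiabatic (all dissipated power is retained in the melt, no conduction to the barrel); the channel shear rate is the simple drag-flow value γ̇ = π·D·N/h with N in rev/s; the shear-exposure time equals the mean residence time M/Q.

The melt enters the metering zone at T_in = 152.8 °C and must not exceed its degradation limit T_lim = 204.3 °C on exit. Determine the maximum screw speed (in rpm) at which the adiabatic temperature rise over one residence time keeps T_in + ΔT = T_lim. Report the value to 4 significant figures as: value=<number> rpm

value=179.2 rpm

Throughput in SI: Q_s = 205.9 kg/h ÷ 3600 s/h = 0.0571944 kg/s
t_res = M / Q_s = 5.88 ÷ 0.0571944 = 102.807 s
Convert to metres: D = 0.0445 m, h = 0.00927 m
Allowable rise: ΔT_a = T_lim − T_in = 204.3 − 152.8 = 51.5 K
γ̇_max² = ΔT_a·ρ·cp/(η·t_res) = 51.5·1007·1870/(465·102.807) = 2028.63 s⁻²
γ̇_max = √2028.63 = 45.0403 s⁻¹
N_max = γ̇_max h / (πD) = 45.0403·0.00927/(π·0.0445) = 2.98656 rev/s → ×60 = 179.193 rpm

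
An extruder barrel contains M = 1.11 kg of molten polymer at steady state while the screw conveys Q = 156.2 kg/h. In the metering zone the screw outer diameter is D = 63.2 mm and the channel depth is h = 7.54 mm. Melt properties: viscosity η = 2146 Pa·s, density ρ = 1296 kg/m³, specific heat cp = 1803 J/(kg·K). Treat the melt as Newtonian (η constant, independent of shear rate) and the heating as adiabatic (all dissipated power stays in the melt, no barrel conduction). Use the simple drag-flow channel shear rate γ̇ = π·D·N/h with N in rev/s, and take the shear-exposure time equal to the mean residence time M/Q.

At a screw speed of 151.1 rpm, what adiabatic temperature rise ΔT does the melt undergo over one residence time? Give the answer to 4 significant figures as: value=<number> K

Throughput in SI: Q_s = 156.2 kg/h ÷ 3600 s/h = 0.0433889 kg/s
t_res = M / Q_s = 1.11 / 0.0433889 = 25.5826 s
Convert to SI: D = 0.0632 m, h = 0.00754 m, N = 151.1/60 = 2.51833 rev/s
γ̇ = π·D·N / h = π · 0.0632 · 2.51833 / 0.00754 = 66.3145 s⁻¹
ΔT = η·γ̇²·t_res/(ρ·cp) = [2146 × 66.3145² × 25.5826] / [1296 × 1803] = 103.322 K

value=103.3 K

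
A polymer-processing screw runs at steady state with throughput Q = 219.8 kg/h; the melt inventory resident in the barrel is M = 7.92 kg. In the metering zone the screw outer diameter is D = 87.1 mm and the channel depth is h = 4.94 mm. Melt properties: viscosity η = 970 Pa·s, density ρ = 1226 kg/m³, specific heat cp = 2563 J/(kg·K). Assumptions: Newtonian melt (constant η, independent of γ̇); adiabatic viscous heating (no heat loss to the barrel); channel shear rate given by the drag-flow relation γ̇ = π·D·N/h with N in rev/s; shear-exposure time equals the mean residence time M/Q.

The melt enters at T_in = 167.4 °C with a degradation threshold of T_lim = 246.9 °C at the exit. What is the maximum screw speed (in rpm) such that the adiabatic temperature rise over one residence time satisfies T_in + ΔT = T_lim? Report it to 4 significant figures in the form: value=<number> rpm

value=48.26 rpm

Convert throughput: Q = 219.8 kg/h = 219.8/3600 = 0.0610556 kg/s
t_res = M / Q_s = 7.92 / 0.0610556 = 129.718 s
Geometry in SI: D = 87.1 mm → 0.0871 m, h = 4.94 mm → 0.00494 m
ΔT_a = T_lim − T_in = 246.9 °C − 167.4 °C = 79.5 K
γ̇_max² = ΔT_a·ρ·cp / (η·t_res) = [79.5 × 1226 × 2563] / [970 × 129.718] = 1985.34 s⁻²
Take the square root: γ̇_max = √(1985.34) = 44.5571 s⁻¹
N_max = γ̇_max·h / (π·D) = 44.5571 · 0.00494 / (π · 0.0871) = 0.804408 rev/s = 48.2645 rpm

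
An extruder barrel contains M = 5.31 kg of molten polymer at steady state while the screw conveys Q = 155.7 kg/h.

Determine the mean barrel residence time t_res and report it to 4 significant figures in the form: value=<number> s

Convert throughput: Q = 155.7 kg/h = 155.7/3600 = 0.04325 kg/s
Mean residence time: t_res = M/Q_s = 5.31 kg / 0.04325 kg/s = 122.775 s

value=122.8 s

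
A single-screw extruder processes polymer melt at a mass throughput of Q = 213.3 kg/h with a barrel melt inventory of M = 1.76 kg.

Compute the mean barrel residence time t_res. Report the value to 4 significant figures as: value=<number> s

value=29.70 s

Throughput in SI: Q_s = 213.3 kg/h ÷ 3600 s/h = 0.05925 kg/s
Mean residence time: t_res = M/Q_s = 1.76 kg / 0.05925 kg/s = 29.7046 s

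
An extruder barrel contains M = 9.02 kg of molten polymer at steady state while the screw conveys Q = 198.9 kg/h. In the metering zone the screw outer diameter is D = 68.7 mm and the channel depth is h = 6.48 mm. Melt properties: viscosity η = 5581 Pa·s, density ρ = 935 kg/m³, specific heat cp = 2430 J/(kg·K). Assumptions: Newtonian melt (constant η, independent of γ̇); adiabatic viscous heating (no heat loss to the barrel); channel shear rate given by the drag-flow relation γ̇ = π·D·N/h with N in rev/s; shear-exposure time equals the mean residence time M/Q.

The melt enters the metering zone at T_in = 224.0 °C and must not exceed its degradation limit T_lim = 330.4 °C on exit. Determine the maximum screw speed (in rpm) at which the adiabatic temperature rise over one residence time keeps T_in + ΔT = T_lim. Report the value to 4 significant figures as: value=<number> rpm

value=29.34 rpm

Convert throughput: Q = 198.9 kg/h = 198.9/3600 = 0.05525 kg/s
t_res = M / Q_s = 9.02 / 0.05525 = 163.258 s
Geometry in SI: D = 68.7 mm → 0.0687 m, h = 6.48 mm → 0.00648 m
Allowable rise: ΔT_a = T_lim − T_in = 330.4 − 224.0 = 106.4 K
γ̇_max² = ΔT_a·ρ·cp/(η·t_res) = 106.4·935·2430/(5581·163.258) = 265.322 s⁻²
Take the square root: γ̇_max = √(265.322) = 16.2887 s⁻¹
Solve γ̇ = πDN/h for N: N_max = γ̇_max·h/(π·D) = 16.2887 × 0.00648 / (π × 0.0687) = 0.489052 rev/s = 29.3431 rpm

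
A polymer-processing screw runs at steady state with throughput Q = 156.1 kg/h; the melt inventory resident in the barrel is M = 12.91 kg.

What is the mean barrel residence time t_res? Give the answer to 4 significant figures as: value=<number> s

value=297.7 s

Throughput in SI: Q_s = 156.1 kg/h ÷ 3600 s/h = 0.0433611 kg/s
Mean residence time: t_res = M/Q_s = 12.91 kg / 0.0433611 kg/s = 297.732 s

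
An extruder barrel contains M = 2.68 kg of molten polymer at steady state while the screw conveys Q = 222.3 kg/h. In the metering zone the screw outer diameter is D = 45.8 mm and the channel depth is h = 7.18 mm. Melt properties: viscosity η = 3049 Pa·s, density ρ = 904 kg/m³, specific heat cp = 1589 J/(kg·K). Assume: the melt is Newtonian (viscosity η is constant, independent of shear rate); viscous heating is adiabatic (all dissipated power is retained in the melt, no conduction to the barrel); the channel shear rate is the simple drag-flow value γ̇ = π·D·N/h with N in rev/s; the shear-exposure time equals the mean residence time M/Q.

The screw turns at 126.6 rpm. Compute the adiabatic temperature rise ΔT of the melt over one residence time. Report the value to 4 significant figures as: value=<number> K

Q_s = Q / 3600 = 222.3 / 3600 = 0.06175 kg/s
t_res = M / Q_s = 2.68 ÷ 0.06175 = 43.4008 s
Geometry in metres: D = 45.8 mm → 0.0458 m, h = 7.18 mm → 0.00718 m; screw speed N = 126.6 rpm = 2.11 rev/s
γ̇ = π·D·N / h = π · 0.0458 · 2.11 / 0.00718 = 42.2837 s⁻¹
Adiabatic rise: ΔT = η γ̇² t_res / (ρ cp) = 3049·(42.2837)²·43.4008 / (904·1589) = 164.706 K

value=164.7 K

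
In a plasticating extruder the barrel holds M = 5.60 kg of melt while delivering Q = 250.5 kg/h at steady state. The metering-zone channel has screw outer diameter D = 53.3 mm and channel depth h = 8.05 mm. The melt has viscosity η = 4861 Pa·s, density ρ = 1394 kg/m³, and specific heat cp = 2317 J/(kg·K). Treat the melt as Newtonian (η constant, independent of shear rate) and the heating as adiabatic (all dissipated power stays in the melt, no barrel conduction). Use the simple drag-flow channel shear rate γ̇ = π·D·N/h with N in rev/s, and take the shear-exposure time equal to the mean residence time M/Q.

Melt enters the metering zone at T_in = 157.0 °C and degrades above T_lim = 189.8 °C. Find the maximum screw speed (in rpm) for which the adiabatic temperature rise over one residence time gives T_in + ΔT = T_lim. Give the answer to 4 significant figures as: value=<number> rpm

Q_s = Q / 3600 = 250.5 / 3600 = 0.0695833 kg/s
t_res = M / Q_s = 5.60 ÷ 0.0695833 = 80.479 s
Convert to metres: D = 0.0533 m, h = 0.00805 m
ΔT_a = T_lim − T_in = 189.8 − 157.0 = 32.8 K
γ̇_max² = ΔT_a·ρ·cp / (η·t_res) = [32.8 × 1394 × 2317] / [4861 × 80.479] = 270.803 s⁻²
γ̇_max = sqrt(270.803) = 16.4561 s⁻¹
Solve γ̇ = πDN/h for N: N_max = γ̇_max·h/(π·D) = 16.4561 × 0.00805 / (π × 0.0533) = 0.791126 rev/s = 47.4676 rpm

value=47.47 rpm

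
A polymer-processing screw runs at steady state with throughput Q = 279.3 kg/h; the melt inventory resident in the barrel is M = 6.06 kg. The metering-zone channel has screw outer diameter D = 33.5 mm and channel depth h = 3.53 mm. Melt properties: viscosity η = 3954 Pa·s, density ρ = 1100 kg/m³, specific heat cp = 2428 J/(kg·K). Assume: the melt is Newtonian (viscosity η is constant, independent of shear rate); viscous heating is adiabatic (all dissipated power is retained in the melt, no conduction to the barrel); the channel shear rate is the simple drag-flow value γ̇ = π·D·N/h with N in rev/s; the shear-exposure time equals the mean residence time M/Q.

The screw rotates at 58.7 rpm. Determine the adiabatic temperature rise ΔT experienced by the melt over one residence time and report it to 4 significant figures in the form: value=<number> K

value=98.38 K

Convert throughput: Q = 279.3 kg/h = 279.3/3600 = 0.0775833 kg/s
t_res = M / Q_s = 6.06 / 0.0775833 = 78.1096 s
Geometry in metres: D = 33.5 mm → 0.0335 m, h = 3.53 mm → 0.00353 m; screw speed N = 58.7 rpm = 0.978333 rev/s
Shear rate: γ̇ = πDN/h = π·0.0335·0.978333/0.00353 = 29.168 s⁻¹
Adiabatic rise: ΔT = η γ̇² t_res / (ρ cp) = 3954·(29.168)²·78.1096 / (1100·2428) = 98.3814 K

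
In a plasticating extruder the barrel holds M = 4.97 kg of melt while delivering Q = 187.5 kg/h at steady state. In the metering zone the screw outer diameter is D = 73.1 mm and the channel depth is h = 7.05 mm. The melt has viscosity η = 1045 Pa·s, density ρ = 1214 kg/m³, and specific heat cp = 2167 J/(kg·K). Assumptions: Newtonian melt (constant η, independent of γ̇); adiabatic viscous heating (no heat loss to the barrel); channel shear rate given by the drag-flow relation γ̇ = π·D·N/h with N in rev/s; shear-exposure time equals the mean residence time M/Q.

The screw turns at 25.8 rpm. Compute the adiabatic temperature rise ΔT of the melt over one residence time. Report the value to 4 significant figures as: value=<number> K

value=7.437 K

Convert throughput: Q = 187.5 kg/h = 187.5/3600 = 0.0520833 kg/s
t_res = M / Q_s = 4.97 ÷ 0.0520833 = 95.424 s
Convert to SI: D = 0.0731 m, h = 0.00705 m, N = 25.8/60 = 0.43 rev/s
γ̇ = π D N / h = (π)(0.0731)(0.43) / 0.00705 = 14.007 s⁻¹
ΔT = η·γ̇²·t_res/(ρ·cp) = [1045 × 14.007² × 95.424] / [1214 × 2167] = 7.43686 K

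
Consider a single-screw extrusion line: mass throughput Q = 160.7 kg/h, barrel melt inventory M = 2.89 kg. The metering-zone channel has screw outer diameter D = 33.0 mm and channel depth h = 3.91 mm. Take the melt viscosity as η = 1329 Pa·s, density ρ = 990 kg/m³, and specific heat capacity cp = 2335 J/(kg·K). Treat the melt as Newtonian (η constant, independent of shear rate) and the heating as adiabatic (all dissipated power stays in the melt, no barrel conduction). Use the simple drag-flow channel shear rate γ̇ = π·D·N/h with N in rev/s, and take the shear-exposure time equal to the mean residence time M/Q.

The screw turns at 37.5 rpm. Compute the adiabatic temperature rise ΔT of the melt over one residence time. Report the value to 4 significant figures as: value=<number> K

value=10.22 K

Convert throughput: Q = 160.7 kg/h = 160.7/3600 = 0.0446389 kg/s
t_res = M / Q_s = 2.89 ÷ 0.0446389 = 64.7418 s
D = 33.0 mm = 0.033 m;  h = 3.91 mm = 0.00391 m;  N = 37.5 rpm / 60 = 0.625 rev/s
γ̇ = π D N / h = (π)(0.033)(0.625) / 0.00391 = 16.5717 s⁻¹
Adiabatic rise: ΔT = η γ̇² t_res / (ρ cp) = 1329·(16.5717)²·64.7418 / (990·2335) = 10.2217 K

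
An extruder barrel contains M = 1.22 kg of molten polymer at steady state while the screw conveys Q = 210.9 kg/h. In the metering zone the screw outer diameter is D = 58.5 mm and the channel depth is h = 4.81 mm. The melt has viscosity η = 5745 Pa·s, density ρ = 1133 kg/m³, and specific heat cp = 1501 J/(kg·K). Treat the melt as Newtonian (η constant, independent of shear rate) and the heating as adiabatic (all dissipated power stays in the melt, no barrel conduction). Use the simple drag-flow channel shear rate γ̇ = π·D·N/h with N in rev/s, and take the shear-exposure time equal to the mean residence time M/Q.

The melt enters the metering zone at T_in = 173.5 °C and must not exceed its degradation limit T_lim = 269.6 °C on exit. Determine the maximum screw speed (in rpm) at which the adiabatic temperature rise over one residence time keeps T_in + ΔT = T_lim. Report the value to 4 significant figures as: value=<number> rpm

Convert throughput: Q = 210.9 kg/h = 210.9/3600 = 0.0585833 kg/s
t_res = M / Q_s = 1.22 ÷ 0.0585833 = 20.825 s
Convert to metres: D = 0.0585 m, h = 0.00481 m
ΔT_a = T_lim − T_in = 269.6 °C − 173.5 °C = 96.1 K
γ̇_max² = ΔT_a·ρ·cp / (η·t_res) = [96.1 × 1133 × 1501] / [5745 × 20.825] = 1366.02 s⁻²
γ̇_max = sqrt(1366.02) = 36.9598 s⁻¹
N_max = γ̇_max·h / (π·D) = 36.9598 · 0.00481 / (π · 0.0585) = 0.967316 rev/s = 58.039 rpm

value=58.04 rpm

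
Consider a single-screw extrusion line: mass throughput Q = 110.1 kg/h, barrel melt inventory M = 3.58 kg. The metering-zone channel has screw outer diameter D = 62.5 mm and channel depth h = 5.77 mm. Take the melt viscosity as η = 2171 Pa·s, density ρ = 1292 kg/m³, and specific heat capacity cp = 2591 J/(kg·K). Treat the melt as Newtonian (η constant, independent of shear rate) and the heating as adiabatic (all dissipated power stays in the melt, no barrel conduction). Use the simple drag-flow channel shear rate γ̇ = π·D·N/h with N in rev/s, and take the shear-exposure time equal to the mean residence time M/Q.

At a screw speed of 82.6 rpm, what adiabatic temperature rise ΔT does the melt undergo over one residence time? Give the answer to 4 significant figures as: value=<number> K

value=166.6 K

Q_s = Q / 3600 = 110.1 / 3600 = 0.0305833 kg/s
Mean residence time: t_res = M/Q_s = 3.58 kg / 0.0305833 kg/s = 117.057 s
Geometry in metres: D = 62.5 mm → 0.0625 m, h = 5.77 mm → 0.00577 m; screw speed N = 82.6 rpm = 1.37667 rev/s
γ̇ = π D N / h = (π)(0.0625)(1.37667) / 0.00577 = 46.8471 s⁻¹
Adiabatic rise: ΔT = η γ̇² t_res / (ρ cp) = 2171·(46.8471)²·117.057 / (1292·2591) = 166.607 K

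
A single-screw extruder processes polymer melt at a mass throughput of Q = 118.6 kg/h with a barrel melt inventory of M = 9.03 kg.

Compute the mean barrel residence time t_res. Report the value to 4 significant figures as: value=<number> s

value=274.1 s

Throughput in SI: Q_s = 118.6 kg/h ÷ 3600 s/h = 0.0329444 kg/s
t_res = M / Q_s = 9.03 ÷ 0.0329444 = 274.098 s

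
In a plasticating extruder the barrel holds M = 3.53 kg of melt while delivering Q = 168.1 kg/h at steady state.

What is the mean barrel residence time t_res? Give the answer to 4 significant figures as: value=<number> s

Throughput in SI: Q_s = 168.1 kg/h ÷ 3600 s/h = 0.0466944 kg/s
t_res = M / Q_s = 3.53 / 0.0466944 = 75.5979 s

value=75.60 s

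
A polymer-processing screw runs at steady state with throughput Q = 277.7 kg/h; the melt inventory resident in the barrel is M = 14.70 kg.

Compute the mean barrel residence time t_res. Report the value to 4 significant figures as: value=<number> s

value=190.6 s

Throughput in SI: Q_s = 277.7 kg/h ÷ 3600 s/h = 0.0771389 kg/s
Mean residence time: t_res = M/Q_s = 14.70 kg / 0.0771389 kg/s = 190.565 s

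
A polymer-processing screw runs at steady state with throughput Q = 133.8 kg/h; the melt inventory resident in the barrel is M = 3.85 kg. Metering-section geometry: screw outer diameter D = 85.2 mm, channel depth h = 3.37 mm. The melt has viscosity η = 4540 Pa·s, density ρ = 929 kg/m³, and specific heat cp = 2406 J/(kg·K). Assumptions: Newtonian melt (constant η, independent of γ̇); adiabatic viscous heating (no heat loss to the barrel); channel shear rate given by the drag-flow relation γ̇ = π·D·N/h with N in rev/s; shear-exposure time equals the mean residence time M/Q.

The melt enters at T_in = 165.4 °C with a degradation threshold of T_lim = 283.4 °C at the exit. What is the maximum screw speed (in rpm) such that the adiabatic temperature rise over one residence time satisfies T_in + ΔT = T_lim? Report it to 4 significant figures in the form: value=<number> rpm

Q_s = Q / 3600 = 133.8 / 3600 = 0.0371667 kg/s
t_res = M / Q_s = 3.85 ÷ 0.0371667 = 103.587 s
Geometry in SI: D = 85.2 mm → 0.0852 m, h = 3.37 mm → 0.00337 m
ΔT_a = T_lim − T_in = 283.4 °C − 165.4 °C = 118 K
Invert ΔT = ηγ̇²t_res/(ρcp) for γ̇: γ̇_max² = ΔT_a ρ cp / (η t_res) = 118·929·2406 / (4540·103.587) = 560.829 s⁻²
γ̇_max = sqrt(560.829) = 23.6818 s⁻¹
N_max = γ̇_max h / (πD) = 23.6818·0.00337/(π·0.0852) = 0.298164 rev/s → ×60 = 17.8899 rpm

value=17.89 rpm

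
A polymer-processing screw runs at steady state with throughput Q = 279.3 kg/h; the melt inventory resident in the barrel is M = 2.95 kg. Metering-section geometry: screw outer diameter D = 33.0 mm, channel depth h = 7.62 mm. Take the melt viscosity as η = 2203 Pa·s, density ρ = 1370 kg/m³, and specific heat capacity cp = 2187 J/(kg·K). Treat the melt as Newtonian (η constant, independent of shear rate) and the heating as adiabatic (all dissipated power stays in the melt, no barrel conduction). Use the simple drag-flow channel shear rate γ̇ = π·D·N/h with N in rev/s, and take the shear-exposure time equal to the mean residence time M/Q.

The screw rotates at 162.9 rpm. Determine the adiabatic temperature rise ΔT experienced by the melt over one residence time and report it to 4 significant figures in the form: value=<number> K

Q_s = Q / 3600 = 279.3 / 3600 = 0.0775833 kg/s
t_res = M / Q_s = 2.95 / 0.0775833 = 38.0236 s
Convert to SI: D = 0.033 m, h = 0.00762 m, N = 162.9/60 = 2.715 rev/s
Shear rate: γ̇ = πDN/h = π·0.033·2.715/0.00762 = 36.9385 s⁻¹
ΔT = η·γ̇²·t_res / (ρ·cp) = 2203 · (36.9385)² · 38.0236 / (1370 · 2187) = 38.1466 K

value=38.15 K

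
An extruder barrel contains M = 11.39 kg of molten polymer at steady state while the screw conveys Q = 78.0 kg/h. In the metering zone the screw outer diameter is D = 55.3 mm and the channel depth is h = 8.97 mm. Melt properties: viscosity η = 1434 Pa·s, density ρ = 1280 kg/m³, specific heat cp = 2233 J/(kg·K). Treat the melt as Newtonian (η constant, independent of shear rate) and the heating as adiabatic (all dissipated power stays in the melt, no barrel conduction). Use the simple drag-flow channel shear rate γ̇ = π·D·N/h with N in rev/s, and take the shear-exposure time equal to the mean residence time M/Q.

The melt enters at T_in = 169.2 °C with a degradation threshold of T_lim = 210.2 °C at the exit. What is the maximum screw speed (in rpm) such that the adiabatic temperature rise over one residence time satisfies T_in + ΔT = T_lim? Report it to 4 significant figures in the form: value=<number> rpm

Q_s = Q / 3600 = 78.0 / 3600 = 0.0216667 kg/s
t_res = M / Q_s = 11.39 ÷ 0.0216667 = 525.692 s
Convert to metres: D = 0.0553 m, h = 0.00897 m
ΔT_a = T_lim − T_in = 210.2 °C − 169.2 °C = 41 K
γ̇_max² = ΔT_a·ρ·cp/(η·t_res) = 41·1280·2233/(1434·525.692) = 155.454 s⁻²
γ̇_max = sqrt(155.454) = 12.4681 s⁻¹
Solve γ̇ = πDN/h for N: N_max = γ̇_max·h/(π·D) = 12.4681 × 0.00897 / (π × 0.0553) = 0.643752 rev/s = 38.6251 rpm

value=38.63 rpm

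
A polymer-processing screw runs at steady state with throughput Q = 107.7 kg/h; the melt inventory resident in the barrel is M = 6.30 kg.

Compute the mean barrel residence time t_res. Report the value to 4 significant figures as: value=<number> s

Q_s = Q / 3600 = 107.7 / 3600 = 0.0299167 kg/s
Mean residence time: t_res = M/Q_s = 6.30 kg / 0.0299167 kg/s = 210.585 s

value=210.6 s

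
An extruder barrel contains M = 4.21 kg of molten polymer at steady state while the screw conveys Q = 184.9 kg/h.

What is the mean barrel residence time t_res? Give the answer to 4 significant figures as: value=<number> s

value=81.97 s

Throughput in SI: Q_s = 184.9 kg/h ÷ 3600 s/h = 0.0513611 kg/s
t_res = M / Q_s = 4.21 / 0.0513611 = 81.9686 s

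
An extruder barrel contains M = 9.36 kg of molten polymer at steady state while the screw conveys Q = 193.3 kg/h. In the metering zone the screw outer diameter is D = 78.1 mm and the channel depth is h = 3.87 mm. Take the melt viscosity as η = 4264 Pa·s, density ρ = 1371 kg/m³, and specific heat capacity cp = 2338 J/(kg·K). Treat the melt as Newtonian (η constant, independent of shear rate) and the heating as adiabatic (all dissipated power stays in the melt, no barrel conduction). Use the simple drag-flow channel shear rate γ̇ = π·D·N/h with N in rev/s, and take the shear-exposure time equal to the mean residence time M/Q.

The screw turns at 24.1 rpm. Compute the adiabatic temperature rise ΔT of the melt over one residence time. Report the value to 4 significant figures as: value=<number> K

value=150.4 K

Throughput in SI: Q_s = 193.3 kg/h ÷ 3600 s/h = 0.0536944 kg/s
t_res = M / Q_s = 9.36 / 0.0536944 = 174.32 s
Geometry in metres: D = 78.1 mm → 0.0781 m, h = 3.87 mm → 0.00387 m; screw speed N = 24.1 rpm = 0.401667 rev/s
γ̇ = π D N / h = (π)(0.0781)(0.401667) / 0.00387 = 25.4657 s⁻¹
Adiabatic rise: ΔT = η γ̇² t_res / (ρ cp) = 4264·(25.4657)²·174.32 / (1371·2338) = 150.381 K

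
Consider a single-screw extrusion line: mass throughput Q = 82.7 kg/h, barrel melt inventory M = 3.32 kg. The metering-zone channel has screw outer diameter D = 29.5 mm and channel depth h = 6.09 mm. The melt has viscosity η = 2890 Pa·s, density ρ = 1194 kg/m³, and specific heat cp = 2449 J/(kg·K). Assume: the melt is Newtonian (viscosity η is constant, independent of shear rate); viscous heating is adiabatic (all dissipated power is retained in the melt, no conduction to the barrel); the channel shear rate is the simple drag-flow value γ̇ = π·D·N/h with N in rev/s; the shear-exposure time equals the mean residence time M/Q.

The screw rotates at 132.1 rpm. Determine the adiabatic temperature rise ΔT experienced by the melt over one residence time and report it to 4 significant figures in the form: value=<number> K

Convert throughput: Q = 82.7 kg/h = 82.7/3600 = 0.0229722 kg/s
t_res = M / Q_s = 3.32 / 0.0229722 = 144.522 s
Geometry in metres: D = 29.5 mm → 0.0295 m, h = 6.09 mm → 0.00609 m; screw speed N = 132.1 rpm = 2.20167 rev/s
Shear rate: γ̇ = πDN/h = π·0.0295·2.20167/0.00609 = 33.5047 s⁻¹
ΔT = η·γ̇²·t_res/(ρ·cp) = [2890 × 33.5047² × 144.522] / [1194 × 2449] = 160.344 K

value=160.3 K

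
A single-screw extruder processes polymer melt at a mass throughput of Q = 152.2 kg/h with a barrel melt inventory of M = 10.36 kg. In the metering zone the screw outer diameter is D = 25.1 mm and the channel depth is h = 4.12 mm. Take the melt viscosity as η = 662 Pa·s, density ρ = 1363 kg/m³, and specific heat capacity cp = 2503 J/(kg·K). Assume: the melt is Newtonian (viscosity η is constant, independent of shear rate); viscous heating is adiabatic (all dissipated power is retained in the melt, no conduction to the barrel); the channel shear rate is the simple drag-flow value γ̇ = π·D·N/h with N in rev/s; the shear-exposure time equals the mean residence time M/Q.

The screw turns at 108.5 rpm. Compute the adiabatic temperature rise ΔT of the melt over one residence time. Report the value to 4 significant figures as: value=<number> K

value=56.96 K

Throughput in SI: Q_s = 152.2 kg/h ÷ 3600 s/h = 0.0422778 kg/s
t_res = M / Q_s = 10.36 / 0.0422778 = 245.046 s
Convert to SI: D = 0.0251 m, h = 0.00412 m, N = 108.5/60 = 1.80833 rev/s
γ̇ = π·D·N / h = π · 0.0251 · 1.80833 / 0.00412 = 34.6103 s⁻¹
ΔT = η·γ̇²·t_res/(ρ·cp) = [662 × 34.6103² × 245.046] / [1363 × 2503] = 56.9585 K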